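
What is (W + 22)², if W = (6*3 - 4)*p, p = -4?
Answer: 1156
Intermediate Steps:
W = -56 (W = (6*3 - 4)*(-4) = (18 - 4)*(-4) = 14*(-4) = -56)
(W + 22)² = (-56 + 22)² = (-34)² = 1156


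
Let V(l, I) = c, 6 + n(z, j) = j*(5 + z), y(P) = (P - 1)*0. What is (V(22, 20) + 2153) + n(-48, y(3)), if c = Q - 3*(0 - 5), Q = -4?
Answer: 2158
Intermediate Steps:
y(P) = 0 (y(P) = (-1 + P)*0 = 0)
n(z, j) = -6 + j*(5 + z)
c = 11 (c = -4 - 3*(0 - 5) = -4 - 3*(-5) = -4 + 15 = 11)
V(l, I) = 11
(V(22, 20) + 2153) + n(-48, y(3)) = (11 + 2153) + (-6 + 5*0 + 0*(-48)) = 2164 + (-6 + 0 + 0) = 2164 - 6 = 2158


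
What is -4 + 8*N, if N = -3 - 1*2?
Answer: -44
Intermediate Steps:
N = -5 (N = -3 - 2 = -5)
-4 + 8*N = -4 + 8*(-5) = -4 - 40 = -44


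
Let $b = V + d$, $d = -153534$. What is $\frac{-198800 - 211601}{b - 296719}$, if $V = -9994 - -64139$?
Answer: $\frac{410401}{396108} \approx 1.0361$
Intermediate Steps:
$V = 54145$ ($V = -9994 + 64139 = 54145$)
$b = -99389$ ($b = 54145 - 153534 = -99389$)
$\frac{-198800 - 211601}{b - 296719} = \frac{-198800 - 211601}{-99389 - 296719} = - \frac{410401}{-396108} = \left(-410401\right) \left(- \frac{1}{396108}\right) = \frac{410401}{396108}$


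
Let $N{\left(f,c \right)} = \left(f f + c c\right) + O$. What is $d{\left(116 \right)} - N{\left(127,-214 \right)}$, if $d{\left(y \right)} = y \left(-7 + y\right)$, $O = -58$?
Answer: $-49223$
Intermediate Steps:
$N{\left(f,c \right)} = -58 + c^{2} + f^{2}$ ($N{\left(f,c \right)} = \left(f f + c c\right) - 58 = \left(f^{2} + c^{2}\right) - 58 = \left(c^{2} + f^{2}\right) - 58 = -58 + c^{2} + f^{2}$)
$d{\left(116 \right)} - N{\left(127,-214 \right)} = 116 \left(-7 + 116\right) - \left(-58 + \left(-214\right)^{2} + 127^{2}\right) = 116 \cdot 109 - \left(-58 + 45796 + 16129\right) = 12644 - 61867 = -49223$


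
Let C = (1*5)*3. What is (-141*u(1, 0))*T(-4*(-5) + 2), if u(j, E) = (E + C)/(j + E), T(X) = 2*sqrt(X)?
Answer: -4230*sqrt(22) ≈ -19840.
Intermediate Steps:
C = 15 (C = 5*3 = 15)
u(j, E) = (15 + E)/(E + j) (u(j, E) = (E + 15)/(j + E) = (15 + E)/(E + j))
(-141*u(1, 0))*T(-4*(-5) + 2) = (-141*(15 + 0)/(0 + 1))*(2*sqrt(-4*(-5) + 2)) = (-141*15/1)*(2*sqrt(20 + 2)) = (-141*15)*(2*sqrt(22)) = -4230*sqrt(22)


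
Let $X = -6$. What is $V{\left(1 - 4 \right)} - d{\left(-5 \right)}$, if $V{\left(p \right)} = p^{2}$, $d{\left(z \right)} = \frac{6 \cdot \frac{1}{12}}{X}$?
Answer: $\frac{109}{12} \approx 9.0833$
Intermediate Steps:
$d{\left(z \right)} = - \frac{1}{12}$ ($d{\left(z \right)} = \frac{6 \cdot \frac{1}{12}}{-6} = 6 \cdot \frac{1}{12} \left(- \frac{1}{6}\right) = \frac{1}{2} \left(- \frac{1}{6}\right) = - \frac{1}{12}$)
$V{\left(1 - 4 \right)} - d{\left(-5 \right)} = \left(1 - 4\right)^{2} - - \frac{1}{12} = \left(1 - 4\right)^{2} + \frac{1}{12} = \left(-3\right)^{2} + \frac{1}{12} = 9 + \frac{1}{12} = \frac{109}{12}$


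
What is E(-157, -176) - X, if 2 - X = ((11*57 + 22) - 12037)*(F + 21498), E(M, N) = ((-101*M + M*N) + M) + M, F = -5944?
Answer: -177085779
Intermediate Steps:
E(M, N) = -99*M + M*N (E(M, N) = (-100*M + M*N) + M = -99*M + M*N)
X = 177128954 (X = 2 - ((11*57 + 22) - 12037)*(-5944 + 21498) = 2 - ((627 + 22) - 12037)*15554 = 2 - (649 - 12037)*15554 = 2 - (-11388)*15554 = 2 - 1*(-177128952) = 2 + 177128952 = 177128954)
E(-157, -176) - X = -157*(-99 - 176) - 1*177128954 = -157*(-275) - 177128954 = 43175 - 177128954 = -177085779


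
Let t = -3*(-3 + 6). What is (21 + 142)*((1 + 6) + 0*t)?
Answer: 1141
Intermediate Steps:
t = -9 (t = -3*3 = -9)
(21 + 142)*((1 + 6) + 0*t) = (21 + 142)*((1 + 6) + 0*(-9)) = 163*(7 + 0) = 163*7 = 1141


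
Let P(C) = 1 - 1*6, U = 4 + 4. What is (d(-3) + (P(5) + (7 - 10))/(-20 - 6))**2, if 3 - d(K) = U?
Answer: 3721/169 ≈ 22.018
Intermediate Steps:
U = 8
d(K) = -5 (d(K) = 3 - 1*8 = 3 - 8 = -5)
P(C) = -5 (P(C) = 1 - 6 = -5)
(d(-3) + (P(5) + (7 - 10))/(-20 - 6))**2 = (-5 + (-5 + (7 - 10))/(-20 - 6))**2 = (-5 + (-5 - 3)/(-26))**2 = (-5 - 8*(-1/26))**2 = (-5 + 4/13)**2 = (-61/13)**2 = 3721/169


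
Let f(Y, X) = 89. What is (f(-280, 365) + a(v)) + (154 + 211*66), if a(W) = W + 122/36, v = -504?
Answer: 246031/18 ≈ 13668.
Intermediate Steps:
a(W) = 61/18 + W (a(W) = W + 122*(1/36) = W + 61/18 = 61/18 + W)
(f(-280, 365) + a(v)) + (154 + 211*66) = (89 + (61/18 - 504)) + (154 + 211*66) = (89 - 9011/18) + (154 + 13926) = -7409/18 + 14080 = 246031/18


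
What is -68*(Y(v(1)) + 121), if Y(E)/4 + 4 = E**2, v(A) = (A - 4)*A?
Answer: -9588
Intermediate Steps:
v(A) = A*(-4 + A) (v(A) = (-4 + A)*A = A*(-4 + A))
Y(E) = -16 + 4*E**2
-68*(Y(v(1)) + 121) = -68*((-16 + 4*(1*(-4 + 1))**2) + 121) = -68*((-16 + 4*(1*(-3))**2) + 121) = -68*((-16 + 4*(-3)**2) + 121) = -68*((-16 + 4*9) + 121) = -68*((-16 + 36) + 121) = -68*(20 + 121) = -68*141 = -9588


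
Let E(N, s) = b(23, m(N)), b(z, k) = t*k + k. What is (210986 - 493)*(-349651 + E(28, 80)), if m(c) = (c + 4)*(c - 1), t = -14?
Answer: -75963345319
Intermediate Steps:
m(c) = (-1 + c)*(4 + c) (m(c) = (4 + c)*(-1 + c) = (-1 + c)*(4 + c))
b(z, k) = -13*k (b(z, k) = -14*k + k = -13*k)
E(N, s) = 52 - 39*N - 13*N² (E(N, s) = -13*(-4 + N² + 3*N) = 52 - 39*N - 13*N²)
(210986 - 493)*(-349651 + E(28, 80)) = (210986 - 493)*(-349651 + (52 - 39*28 - 13*28²)) = 210493*(-349651 + (52 - 1092 - 13*784)) = 210493*(-349651 + (52 - 1092 - 10192)) = 210493*(-349651 - 11232) = 210493*(-360883) = -75963345319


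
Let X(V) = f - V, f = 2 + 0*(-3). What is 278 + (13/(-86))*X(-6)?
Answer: 11902/43 ≈ 276.79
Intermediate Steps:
f = 2 (f = 2 + 0 = 2)
X(V) = 2 - V
278 + (13/(-86))*X(-6) = 278 + (13/(-86))*(2 - 1*(-6)) = 278 + (13*(-1/86))*(2 + 6) = 278 - 13/86*8 = 278 - 52/43 = 11902/43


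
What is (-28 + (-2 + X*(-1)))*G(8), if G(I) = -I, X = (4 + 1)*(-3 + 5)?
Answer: 320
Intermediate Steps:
X = 10 (X = 5*2 = 10)
(-28 + (-2 + X*(-1)))*G(8) = (-28 + (-2 + 10*(-1)))*(-1*8) = (-28 + (-2 - 10))*(-8) = (-28 - 12)*(-8) = -40*(-8) = 320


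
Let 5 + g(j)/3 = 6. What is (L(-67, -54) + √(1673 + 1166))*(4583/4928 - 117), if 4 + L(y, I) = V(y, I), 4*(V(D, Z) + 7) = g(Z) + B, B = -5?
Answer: 13155839/9856 - 571993*√2839/4928 ≈ -4849.7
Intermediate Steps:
g(j) = 3 (g(j) = -15 + 3*6 = -15 + 18 = 3)
V(D, Z) = -15/2 (V(D, Z) = -7 + (3 - 5)/4 = -7 + (¼)*(-2) = -7 - ½ = -15/2)
L(y, I) = -23/2 (L(y, I) = -4 - 15/2 = -23/2)
(L(-67, -54) + √(1673 + 1166))*(4583/4928 - 117) = (-23/2 + √(1673 + 1166))*(4583/4928 - 117) = (-23/2 + √2839)*(4583*(1/4928) - 117) = (-23/2 + √2839)*(4583/4928 - 117) = (-23/2 + √2839)*(-571993/4928) = 13155839/9856 - 571993*√2839/4928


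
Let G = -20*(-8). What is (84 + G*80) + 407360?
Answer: 420244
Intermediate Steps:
G = 160
(84 + G*80) + 407360 = (84 + 160*80) + 407360 = (84 + 12800) + 407360 = 12884 + 407360 = 420244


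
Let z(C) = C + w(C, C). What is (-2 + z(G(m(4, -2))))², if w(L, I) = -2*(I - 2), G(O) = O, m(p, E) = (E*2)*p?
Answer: 324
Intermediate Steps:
m(p, E) = 2*E*p (m(p, E) = (2*E)*p = 2*E*p)
w(L, I) = 4 - 2*I (w(L, I) = -2*(-2 + I) = 4 - 2*I)
z(C) = 4 - C (z(C) = C + (4 - 2*C) = 4 - C)
(-2 + z(G(m(4, -2))))² = (-2 + (4 - 2*(-2)*4))² = (-2 + (4 - 1*(-16)))² = (-2 + (4 + 16))² = (-2 + 20)² = 18² = 324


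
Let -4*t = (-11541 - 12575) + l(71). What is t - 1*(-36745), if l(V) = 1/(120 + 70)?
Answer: 32508239/760 ≈ 42774.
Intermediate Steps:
l(V) = 1/190
t = 4582039/760 (t = -((-11541 - 12575) + 1/190)/4 = -(-24116 + 1/190)/4 = -1/4*(-4582039/190) = 4582039/760 ≈ 6029.0)
t - 1*(-36745) = 4582039/760 - 1*(-36745) = 4582039/760 + 36745 = 32508239/760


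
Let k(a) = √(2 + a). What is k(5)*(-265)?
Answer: -265*√7 ≈ -701.12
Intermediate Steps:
k(5)*(-265) = √(2 + 5)*(-265) = √7*(-265) = -265*√7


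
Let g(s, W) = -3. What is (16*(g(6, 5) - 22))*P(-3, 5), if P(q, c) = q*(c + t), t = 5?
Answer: 12000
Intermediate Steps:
P(q, c) = q*(5 + c) (P(q, c) = q*(c + 5) = q*(5 + c))
(16*(g(6, 5) - 22))*P(-3, 5) = (16*(-3 - 22))*(-3*(5 + 5)) = (16*(-25))*(-3*10) = -400*(-30) = 12000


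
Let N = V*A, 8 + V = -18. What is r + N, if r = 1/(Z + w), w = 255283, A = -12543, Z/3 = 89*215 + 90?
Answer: 102061237045/312958 ≈ 3.2612e+5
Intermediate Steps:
Z = 57675 (Z = 3*(89*215 + 90) = 3*(19135 + 90) = 3*19225 = 57675)
V = -26 (V = -8 - 18 = -26)
N = 326118 (N = -26*(-12543) = 326118)
r = 1/312958 (r = 1/(57675 + 255283) = 1/312958 ≈ 3.1953e-6)
r + N = 1/312958 + 326118 = 102061237045/312958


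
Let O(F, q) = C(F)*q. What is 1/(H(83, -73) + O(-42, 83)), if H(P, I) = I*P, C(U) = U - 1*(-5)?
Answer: -1/9130 ≈ -0.00010953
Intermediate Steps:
C(U) = 5 + U (C(U) = U + 5 = 5 + U)
O(F, q) = q*(5 + F) (O(F, q) = (5 + F)*q = q*(5 + F))
1/(H(83, -73) + O(-42, 83)) = 1/(-73*83 + 83*(5 - 42)) = 1/(-6059 + 83*(-37)) = 1/(-6059 - 3071) = 1/(-9130) = -1/9130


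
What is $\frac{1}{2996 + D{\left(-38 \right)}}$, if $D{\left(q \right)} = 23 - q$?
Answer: $\frac{1}{3057} \approx 0.00032712$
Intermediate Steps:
$\frac{1}{2996 + D{\left(-38 \right)}} = \frac{1}{2996 + \left(23 - -38\right)} = \frac{1}{2996 + \left(23 + 38\right)} = \frac{1}{2996 + 61} = \frac{1}{3057}$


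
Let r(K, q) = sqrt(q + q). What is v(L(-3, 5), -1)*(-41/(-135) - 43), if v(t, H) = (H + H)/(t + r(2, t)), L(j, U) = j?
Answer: -11528/675 - 11528*I*sqrt(6)/2025 ≈ -17.079 - 13.945*I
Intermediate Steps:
r(K, q) = sqrt(2)*sqrt(q) (r(K, q) = sqrt(2*q) = sqrt(2)*sqrt(q))
v(t, H) = 2*H/(t + sqrt(2)*sqrt(t)) (v(t, H) = (H + H)/(t + sqrt(2)*sqrt(t)) = (2*H)/(t + sqrt(2)*sqrt(t)) = 2*H/(t + sqrt(2)*sqrt(t)))
v(L(-3, 5), -1)*(-41/(-135) - 43) = (2*(-1)/(-3 + sqrt(2)*sqrt(-3)))*(-41/(-135) - 43) = (2*(-1)/(-3 + sqrt(2)*(I*sqrt(3))))*(-41*(-1/135) - 43) = (2*(-1)/(-3 + I*sqrt(6)))*(41/135 - 43) = -2/(-3 + I*sqrt(6))*(-5764/135) = 11528/(135*(-3 + I*sqrt(6)))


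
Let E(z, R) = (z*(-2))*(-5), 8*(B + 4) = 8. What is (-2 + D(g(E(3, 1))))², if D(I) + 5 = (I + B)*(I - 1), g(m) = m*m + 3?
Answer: 659007874849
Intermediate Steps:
B = -3 (B = -4 + (⅛)*8 = -4 + 1 = -3)
E(z, R) = 10*z (E(z, R) = -2*z*(-5) = 10*z)
g(m) = 3 + m² (g(m) = m² + 3 = 3 + m²)
D(I) = -5 + (-1 + I)*(-3 + I) (D(I) = -5 + (I - 3)*(I - 1) = -5 + (-3 + I)*(-1 + I) = -5 + (-1 + I)*(-3 + I))
(-2 + D(g(E(3, 1))))² = (-2 + (-2 + (3 + (10*3)²)² - 4*(3 + (10*3)²)))² = (-2 + (-2 + (3 + 30²)² - 4*(3 + 30²)))² = (-2 + (-2 + (3 + 900)² - 4*(3 + 900)))² = (-2 + (-2 + 903² - 4*903))² = (-2 + (-2 + 815409 - 3612))² = (-2 + 811795)² = 811793² = 659007874849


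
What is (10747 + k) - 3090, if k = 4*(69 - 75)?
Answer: 7633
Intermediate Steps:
k = -24 (k = 4*(-6) = -24)
(10747 + k) - 3090 = (10747 - 24) - 3090 = 10723 - 3090 = 7633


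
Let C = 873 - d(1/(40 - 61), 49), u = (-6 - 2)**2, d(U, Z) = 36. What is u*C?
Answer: 53568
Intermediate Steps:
u = 64 (u = (-8)**2 = 64)
C = 837 (C = 873 - 1*36 = 873 - 36 = 837)
u*C = 64*837 = 53568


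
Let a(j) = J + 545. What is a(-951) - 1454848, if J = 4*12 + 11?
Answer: -1454244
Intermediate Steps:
J = 59 (J = 48 + 11 = 59)
a(j) = 604 (a(j) = 59 + 545 = 604)
a(-951) - 1454848 = 604 - 1454848 = -1454244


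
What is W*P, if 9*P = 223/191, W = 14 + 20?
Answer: 7582/1719 ≈ 4.4107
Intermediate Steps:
W = 34
P = 223/1719 (P = (223/191)/9 = (223*(1/191))/9 = (⅑)*(223/191) = 223/1719 ≈ 0.12973)
W*P = 34*(223/1719) = 7582/1719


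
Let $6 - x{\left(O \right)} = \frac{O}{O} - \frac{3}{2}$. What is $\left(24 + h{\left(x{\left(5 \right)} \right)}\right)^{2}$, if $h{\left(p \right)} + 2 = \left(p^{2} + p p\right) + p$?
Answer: $12769$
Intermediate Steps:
$x{\left(O \right)} = \frac{13}{2}$ ($x{\left(O \right)} = 6 - \left(\frac{O}{O} - \frac{3}{2}\right) = 6 - \left(1 - \frac{3}{2}\right) = 6 - - \frac{1}{2} = 6 + \frac{1}{2} = \frac{13}{2}$)
$h{\left(p \right)} = -2 + p + 2 p^{2}$ ($h{\left(p \right)} = -2 + \left(\left(p^{2} + p p\right) + p\right) = -2 + \left(\left(p^{2} + p^{2}\right) + p\right) = -2 + \left(2 p^{2} + p\right) = -2 + \left(p + 2 p^{2}\right) = -2 + p + 2 p^{2}$)
$\left(24 + h{\left(x{\left(5 \right)} \right)}\right)^{2} = \left(24 + \left(-2 + \frac{13}{2} + 2 \left(\frac{13}{2}\right)^{2}\right)\right)^{2} = \left(24 + \left(-2 + \frac{13}{2} + 2 \cdot \frac{169}{4}\right)\right)^{2} = \left(24 + \left(-2 + \frac{13}{2} + \frac{169}{2}\right)\right)^{2} = \left(24 + 89\right)^{2} = 113^{2} = 12769$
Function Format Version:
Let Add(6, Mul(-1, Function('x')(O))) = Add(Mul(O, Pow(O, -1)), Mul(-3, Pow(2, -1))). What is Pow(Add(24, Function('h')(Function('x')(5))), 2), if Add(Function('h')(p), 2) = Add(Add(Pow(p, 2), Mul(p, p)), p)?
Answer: 12769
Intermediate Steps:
Function('x')(O) = Rational(13, 2) (Function('x')(O) = Add(6, Mul(-1, Add(Mul(O, Pow(O, -1)), Mul(-3, Pow(2, -1))))) = Add(6, Mul(-1, Add(1, Mul(-3, Rational(1, 2))))) = Add(6, Mul(-1, Add(1, Rational(-3, 2)))) = Add(6, Mul(-1, Rational(-1, 2))) = Add(6, Rational(1, 2)) = Rational(13, 2))
Function('h')(p) = Add(-2, p, Mul(2, Pow(p, 2))) (Function('h')(p) = Add(-2, Add(Add(Pow(p, 2), Mul(p, p)), p)) = Add(-2, Add(Add(Pow(p, 2), Pow(p, 2)), p)) = Add(-2, Add(Mul(2, Pow(p, 2)), p)) = Add(-2, Add(p, Mul(2, Pow(p, 2)))) = Add(-2, p, Mul(2, Pow(p, 2))))
Pow(Add(24, Function('h')(Function('x')(5))), 2) = Pow(Add(24, Add(-2, Rational(13, 2), Mul(2, Pow(Rational(13, 2), 2)))), 2) = Pow(Add(24, Add(-2, Rational(13, 2), Mul(2, Rational(169, 4)))), 2) = Pow(Add(24, Add(-2, Rational(13, 2), Rational(169, 2))), 2) = Pow(Add(24, 89), 2) = Pow(113, 2) = 12769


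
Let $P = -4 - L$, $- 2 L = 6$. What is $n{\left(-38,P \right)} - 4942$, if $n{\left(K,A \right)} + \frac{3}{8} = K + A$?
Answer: $- \frac{39851}{8} \approx -4981.4$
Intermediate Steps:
$L = -3$ ($L = \left(- \frac{1}{2}\right) 6 = -3$)
$P = -1$ ($P = -4 - -3 = -4 + 3 = -1$)
$n{\left(K,A \right)} = - \frac{3}{8} + A + K$ ($n{\left(K,A \right)} = - \frac{3}{8} + \left(K + A\right) = - \frac{3}{8} + \left(A + K\right) = - \frac{3}{8} + A + K$)
$n{\left(-38,P \right)} - 4942 = \left(- \frac{3}{8} - 1 - 38\right) - 4942 = - \frac{315}{8} - 4942 = - \frac{39851}{8}$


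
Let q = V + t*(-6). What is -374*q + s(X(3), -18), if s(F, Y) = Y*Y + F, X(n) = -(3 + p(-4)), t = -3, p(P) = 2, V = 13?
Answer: -11275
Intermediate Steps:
X(n) = -5 (X(n) = -(3 + 2) = -1*5 = -5)
q = 31 (q = 13 - 3*(-6) = 13 + 18 = 31)
s(F, Y) = F + Y² (s(F, Y) = Y² + F = F + Y²)
-374*q + s(X(3), -18) = -374*31 + (-5 + (-18)²) = -11594 + (-5 + 324) = -11594 + 319 = -11275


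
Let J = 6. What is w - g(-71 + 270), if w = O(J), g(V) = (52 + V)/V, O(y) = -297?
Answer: -59354/199 ≈ -298.26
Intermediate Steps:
g(V) = (52 + V)/V
w = -297
w - g(-71 + 270) = -297 - (52 + (-71 + 270))/(-71 + 270) = -297 - (52 + 199)/199 = -297 - 251/199 = -59354/199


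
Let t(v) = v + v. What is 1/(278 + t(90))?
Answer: 1/458 ≈ 0.0021834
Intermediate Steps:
t(v) = 2*v
1/(278 + t(90)) = 1/(278 + 2*90) = 1/(278 + 180) = 1/458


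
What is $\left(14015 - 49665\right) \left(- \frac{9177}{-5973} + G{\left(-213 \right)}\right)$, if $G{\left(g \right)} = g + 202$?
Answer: $\frac{671717300}{1991} \approx 3.3738 \cdot 10^{5}$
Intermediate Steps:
$G{\left(g \right)} = 202 + g$
$\left(14015 - 49665\right) \left(- \frac{9177}{-5973} + G{\left(-213 \right)}\right) = \left(14015 - 49665\right) \left(- \frac{9177}{-5973} + \left(202 - 213\right)\right) = - 35650 \left(\left(-9177\right) \left(- \frac{1}{5973}\right) - 11\right) = - 35650 \left(\frac{3059}{1991} - 11\right) = \left(-35650\right) \left(- \frac{18842}{1991}\right) = \frac{671717300}{1991}$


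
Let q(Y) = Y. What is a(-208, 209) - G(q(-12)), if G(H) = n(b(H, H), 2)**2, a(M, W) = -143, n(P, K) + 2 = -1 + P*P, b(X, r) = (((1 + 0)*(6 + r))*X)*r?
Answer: -557251799192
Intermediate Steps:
b(X, r) = X*r*(6 + r) (b(X, r) = ((1*(6 + r))*X)*r = ((6 + r)*X)*r = (X*(6 + r))*r = X*r*(6 + r))
n(P, K) = -3 + P**2 (n(P, K) = -2 + (-1 + P*P) = -2 + (-1 + P**2) = -3 + P**2)
G(H) = (-3 + H**4*(6 + H)**2)**2 (G(H) = (-3 + (H*H*(6 + H))**2)**2 = (-3 + (H**2*(6 + H))**2)**2 = (-3 + H**4*(6 + H)**2)**2)
a(-208, 209) - G(q(-12)) = -143 - (-3 + (-12)**4*(6 - 12)**2)**2 = -143 - (-3 + 20736*(-6)**2)**2 = -143 - (-3 + 20736*36)**2 = -143 - (-3 + 746496)**2 = -143 - 1*746493**2 = -143 - 1*557251799049 = -143 - 557251799049 = -557251799192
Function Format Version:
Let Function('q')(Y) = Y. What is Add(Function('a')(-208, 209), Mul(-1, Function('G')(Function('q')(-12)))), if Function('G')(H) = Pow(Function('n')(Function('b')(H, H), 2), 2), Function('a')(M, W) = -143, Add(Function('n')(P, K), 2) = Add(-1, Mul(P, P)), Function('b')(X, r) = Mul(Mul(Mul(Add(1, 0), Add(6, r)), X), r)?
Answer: -557251799192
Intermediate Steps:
Function('b')(X, r) = Mul(X, r, Add(6, r)) (Function('b')(X, r) = Mul(Mul(Mul(1, Add(6, r)), X), r) = Mul(Mul(Add(6, r), X), r) = Mul(Mul(X, Add(6, r)), r) = Mul(X, r, Add(6, r)))
Function('n')(P, K) = Add(-3, Pow(P, 2)) (Function('n')(P, K) = Add(-2, Add(-1, Mul(P, P))) = Add(-2, Add(-1, Pow(P, 2))) = Add(-3, Pow(P, 2)))
Function('G')(H) = Pow(Add(-3, Mul(Pow(H, 4), Pow(Add(6, H), 2))), 2) (Function('G')(H) = Pow(Add(-3, Pow(Mul(H, H, Add(6, H)), 2)), 2) = Pow(Add(-3, Pow(Mul(Pow(H, 2), Add(6, H)), 2)), 2) = Pow(Add(-3, Mul(Pow(H, 4), Pow(Add(6, H), 2))), 2))
Add(Function('a')(-208, 209), Mul(-1, Function('G')(Function('q')(-12)))) = Add(-143, Mul(-1, Pow(Add(-3, Mul(Pow(-12, 4), Pow(Add(6, -12), 2))), 2))) = Add(-143, Mul(-1, Pow(Add(-3, Mul(20736, Pow(-6, 2))), 2))) = Add(-143, Mul(-1, Pow(Add(-3, Mul(20736, 36)), 2))) = Add(-143, Mul(-1, Pow(Add(-3, 746496), 2))) = Add(-143, Mul(-1, Pow(746493, 2))) = Add(-143, Mul(-1, 557251799049)) = Add(-143, -557251799049) = -557251799192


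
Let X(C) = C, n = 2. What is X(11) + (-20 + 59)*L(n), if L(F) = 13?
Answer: 518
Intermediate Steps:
X(11) + (-20 + 59)*L(n) = 11 + (-20 + 59)*13 = 11 + 39*13 = 11 + 507 = 518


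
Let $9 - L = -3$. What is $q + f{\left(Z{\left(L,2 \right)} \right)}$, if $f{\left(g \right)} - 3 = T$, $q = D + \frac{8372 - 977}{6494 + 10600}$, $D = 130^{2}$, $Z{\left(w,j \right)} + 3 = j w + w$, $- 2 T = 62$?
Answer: $\frac{96139121}{5698} \approx 16872.0$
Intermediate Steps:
$T = -31$ ($T = \left(- \frac{1}{2}\right) 62 = -31$)
$L = 12$ ($L = 9 - -3 = 9 + 3 = 12$)
$Z{\left(w,j \right)} = -3 + w + j w$ ($Z{\left(w,j \right)} = -3 + \left(j w + w\right) = -3 + \left(w + j w\right) = -3 + w + j w$)
$D = 16900$
$q = \frac{96298665}{5698}$ ($q = 16900 + \frac{8372 - 977}{6494 + 10600} = 16900 + \frac{7395}{17094} = 16900 + 7395 \cdot \frac{1}{17094} = 16900 + \frac{2465}{5698} = \frac{96298665}{5698} \approx 16900.0$)
$f{\left(g \right)} = -28$ ($f{\left(g \right)} = 3 - 31 = -28$)
$q + f{\left(Z{\left(L,2 \right)} \right)} = \frac{96298665}{5698} - 28 = \frac{96139121}{5698}$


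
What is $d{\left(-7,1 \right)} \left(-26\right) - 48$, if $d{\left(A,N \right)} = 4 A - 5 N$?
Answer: $810$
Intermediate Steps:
$d{\left(A,N \right)} = - 5 N + 4 A$
$d{\left(-7,1 \right)} \left(-26\right) - 48 = \left(\left(-5\right) 1 + 4 \left(-7\right)\right) \left(-26\right) - 48 = \left(-5 - 28\right) \left(-26\right) - 48 = \left(-33\right) \left(-26\right) - 48 = 858 - 48 = 810$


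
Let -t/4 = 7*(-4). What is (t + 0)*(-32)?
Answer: -3584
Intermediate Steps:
t = 112 (t = -28*(-4) = -4*(-28) = 112)
(t + 0)*(-32) = (112 + 0)*(-32) = 112*(-32) = -3584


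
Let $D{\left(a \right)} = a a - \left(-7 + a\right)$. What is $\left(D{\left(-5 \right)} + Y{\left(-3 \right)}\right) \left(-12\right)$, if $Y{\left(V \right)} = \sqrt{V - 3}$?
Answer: $-444 - 12 i \sqrt{6} \approx -444.0 - 29.394 i$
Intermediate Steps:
$D{\left(a \right)} = 7 + a^{2} - a$ ($D{\left(a \right)} = a^{2} - \left(-7 + a\right) = 7 + a^{2} - a$)
$Y{\left(V \right)} = \sqrt{-3 + V}$
$\left(D{\left(-5 \right)} + Y{\left(-3 \right)}\right) \left(-12\right) = \left(\left(7 + \left(-5\right)^{2} - -5\right) + \sqrt{-3 - 3}\right) \left(-12\right) = \left(\left(7 + 25 + 5\right) + \sqrt{-6}\right) \left(-12\right) = \left(37 + i \sqrt{6}\right) \left(-12\right) = -444 - 12 i \sqrt{6}$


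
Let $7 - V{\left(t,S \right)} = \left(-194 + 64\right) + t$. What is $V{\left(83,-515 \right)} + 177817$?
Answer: $177871$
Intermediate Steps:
$V{\left(t,S \right)} = 137 - t$ ($V{\left(t,S \right)} = 7 - \left(\left(-194 + 64\right) + t\right) = 7 - \left(-130 + t\right) = 137 - t$)
$V{\left(83,-515 \right)} + 177817 = \left(137 - 83\right) + 177817 = 54 + 177817 = 177871$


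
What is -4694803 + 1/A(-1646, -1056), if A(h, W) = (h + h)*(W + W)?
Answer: -32641575597311/6952704 ≈ -4.6948e+6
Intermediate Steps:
A(h, W) = 4*W*h (A(h, W) = (2*h)*(2*W) = 4*W*h)
-4694803 + 1/A(-1646, -1056) = -4694803 + 1/(4*(-1056)*(-1646)) = -4694803 + 1/6952704 = -32641575597311/6952704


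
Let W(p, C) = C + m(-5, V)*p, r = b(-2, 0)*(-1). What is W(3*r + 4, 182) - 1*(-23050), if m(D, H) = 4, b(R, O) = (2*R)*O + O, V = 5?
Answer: 23248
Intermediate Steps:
b(R, O) = O + 2*O*R (b(R, O) = 2*O*R + O = O + 2*O*R)
r = 0 (r = (0*(1 + 2*(-2)))*(-1) = (0*(1 - 4))*(-1) = (0*(-3))*(-1) = 0*(-1) = 0)
W(p, C) = C + 4*p
W(3*r + 4, 182) - 1*(-23050) = (182 + 4*(3*0 + 4)) - 1*(-23050) = (182 + 4*(0 + 4)) + 23050 = (182 + 4*4) + 23050 = (182 + 16) + 23050 = 198 + 23050 = 23248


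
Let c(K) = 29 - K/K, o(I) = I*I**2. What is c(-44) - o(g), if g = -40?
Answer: 64028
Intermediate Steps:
o(I) = I**3
c(K) = 28 (c(K) = 29 - 1*1 = 29 - 1 = 28)
c(-44) - o(g) = 28 - 1*(-40)**3 = 28 - 1*(-64000) = 28 + 64000 = 64028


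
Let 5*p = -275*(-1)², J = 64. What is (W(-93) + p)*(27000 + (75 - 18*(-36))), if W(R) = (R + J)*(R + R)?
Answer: 148013097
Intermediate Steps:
W(R) = 2*R*(64 + R) (W(R) = (R + 64)*(R + R) = (64 + R)*(2*R) = 2*R*(64 + R))
p = -55 (p = (-275*(-1)²)/5 = (-275*1)/5 = (⅕)*(-275) = -55)
(W(-93) + p)*(27000 + (75 - 18*(-36))) = (2*(-93)*(64 - 93) - 55)*(27000 + (75 - 18*(-36))) = (2*(-93)*(-29) - 55)*(27000 + (75 + 648)) = (5394 - 55)*(27000 + 723) = 5339*27723 = 148013097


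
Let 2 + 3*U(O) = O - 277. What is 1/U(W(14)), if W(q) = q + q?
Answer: -3/251 ≈ -0.011952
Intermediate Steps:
W(q) = 2*q
U(O) = -93 + O/3 (U(O) = -2/3 + (O - 277)/3 = -2/3 + (-277 + O)/3 = -2/3 + (-277/3 + O/3) = -93 + O/3)
1/U(W(14)) = 1/(-93 + (2*14)/3) = 1/(-93 + (1/3)*28) = 1/(-93 + 28/3) = 1/(-251/3) = -3/251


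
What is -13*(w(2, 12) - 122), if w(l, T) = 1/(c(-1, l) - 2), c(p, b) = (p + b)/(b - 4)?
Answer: 7956/5 ≈ 1591.2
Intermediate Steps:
c(p, b) = (b + p)/(-4 + b)
w(l, T) = 1/(-2 + (-1 + l)/(-4 + l)) (w(l, T) = 1/((l - 1)/(-4 + l) - 2) = 1/((-1 + l)/(-4 + l) - 2) = 1/(-2 + (-1 + l)/(-4 + l)))
-13*(w(2, 12) - 122) = -13*((4 - 1*2)/(-7 + 2) - 122) = -13*((4 - 2)/(-5) - 122) = -13*(-⅕*2 - 122) = -13*(-⅖ - 122) = -13*(-612/5) = 7956/5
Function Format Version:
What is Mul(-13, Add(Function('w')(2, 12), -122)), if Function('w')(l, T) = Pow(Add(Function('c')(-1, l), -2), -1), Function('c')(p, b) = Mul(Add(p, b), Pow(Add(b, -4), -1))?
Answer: Rational(7956, 5) ≈ 1591.2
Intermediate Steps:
Function('c')(p, b) = Mul(Pow(Add(-4, b), -1), Add(b, p)) (Function('c')(p, b) = Mul(Add(b, p), Pow(Add(-4, b), -1)) = Mul(Pow(Add(-4, b), -1), Add(b, p)))
Function('w')(l, T) = Pow(Add(-2, Mul(Pow(Add(-4, l), -1), Add(-1, l))), -1) (Function('w')(l, T) = Pow(Add(Mul(Pow(Add(-4, l), -1), Add(l, -1)), -2), -1) = Pow(Add(Mul(Pow(Add(-4, l), -1), Add(-1, l)), -2), -1) = Pow(Add(-2, Mul(Pow(Add(-4, l), -1), Add(-1, l))), -1))
Mul(-13, Add(Function('w')(2, 12), -122)) = Mul(-13, Add(Mul(Pow(Add(-7, 2), -1), Add(4, Mul(-1, 2))), -122)) = Mul(-13, Add(Mul(Pow(-5, -1), Add(4, -2)), -122)) = Mul(-13, Add(Mul(Rational(-1, 5), 2), -122)) = Mul(-13, Add(Rational(-2, 5), -122)) = Mul(-13, Rational(-612, 5)) = Rational(7956, 5)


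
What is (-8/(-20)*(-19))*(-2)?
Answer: 76/5 ≈ 15.200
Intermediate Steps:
(-8/(-20)*(-19))*(-2) = (-8*(-1/20)*(-19))*(-2) = ((2/5)*(-19))*(-2) = -38/5*(-2) = 76/5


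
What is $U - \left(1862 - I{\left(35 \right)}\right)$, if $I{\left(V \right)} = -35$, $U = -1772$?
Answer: $-3669$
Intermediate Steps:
$U - \left(1862 - I{\left(35 \right)}\right) = -1772 - \left(1862 - -35\right) = -1772 - \left(1862 + 35\right) = -1772 - 1897 = -3669$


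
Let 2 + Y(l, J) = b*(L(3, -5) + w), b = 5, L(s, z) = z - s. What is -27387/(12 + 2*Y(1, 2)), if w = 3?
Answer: 9129/14 ≈ 652.07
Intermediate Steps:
Y(l, J) = -27 (Y(l, J) = -2 + 5*((-5 - 1*3) + 3) = -2 + 5*((-5 - 3) + 3) = -2 + 5*(-8 + 3) = -2 + 5*(-5) = -2 - 25 = -27)
-27387/(12 + 2*Y(1, 2)) = -27387/(12 + 2*(-27)) = -27387/(12 - 54) = -27387/(-42) = -27387*(-1/42) = 9129/14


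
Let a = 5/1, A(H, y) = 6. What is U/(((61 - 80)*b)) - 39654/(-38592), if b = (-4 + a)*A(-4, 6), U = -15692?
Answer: 16947395/122208 ≈ 138.68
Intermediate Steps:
a = 5 (a = 5*1 = 5)
b = 6 (b = (-4 + 5)*6 = 1*6 = 6)
U/(((61 - 80)*b)) - 39654/(-38592) = -15692*1/(6*(61 - 80)) - 39654/(-38592) = -15692/((-19*6)) - 39654*(-1/38592) = -15692/(-114) + 2203/2144 = -15692*(-1/114) + 2203/2144 = 7846/57 + 2203/2144 = 16947395/122208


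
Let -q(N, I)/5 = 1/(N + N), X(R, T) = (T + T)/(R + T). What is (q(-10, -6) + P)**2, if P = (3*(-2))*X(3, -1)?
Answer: 625/16 ≈ 39.063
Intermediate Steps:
X(R, T) = 2*T/(R + T) (X(R, T) = (2*T)/(R + T) = 2*T/(R + T))
P = 6 (P = (3*(-2))*(2*(-1)/(3 - 1)) = -12*(-1)/2 = -6*(-1) = 6)
q(N, I) = -5/(2*N) (q(N, I) = -5/(N + N) = -5*1/(2*N) = -5/(2*N))
(q(-10, -6) + P)**2 = (-5/2/(-10) + 6)**2 = (-5/2*(-1/10) + 6)**2 = (1/4 + 6)**2 = (25/4)**2 = 625/16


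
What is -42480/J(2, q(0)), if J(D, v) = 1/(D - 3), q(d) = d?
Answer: 42480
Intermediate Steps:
J(D, v) = 1/(-3 + D)
-42480/J(2, q(0)) = -42480/(1/(-3 + 2)) = -42480/(1/(-1)) = -42480/(-1) = -42480*(-1) = -1180*(-36) = 42480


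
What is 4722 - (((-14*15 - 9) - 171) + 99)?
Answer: 5013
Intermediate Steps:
4722 - (((-14*15 - 9) - 171) + 99) = 4722 - (((-210 - 9) - 171) + 99) = 4722 - ((-219 - 171) + 99) = 4722 - (-390 + 99) = 4722 - 1*(-291) = 4722 + 291 = 5013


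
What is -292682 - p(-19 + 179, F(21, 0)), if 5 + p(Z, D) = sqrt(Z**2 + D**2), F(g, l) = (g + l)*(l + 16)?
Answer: -292677 - 16*sqrt(541) ≈ -2.9305e+5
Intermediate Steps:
F(g, l) = (16 + l)*(g + l) (F(g, l) = (g + l)*(16 + l) = (16 + l)*(g + l))
p(Z, D) = -5 + sqrt(D**2 + Z**2) (p(Z, D) = -5 + sqrt(Z**2 + D**2) = -5 + sqrt(D**2 + Z**2))
-292682 - p(-19 + 179, F(21, 0)) = -292682 - (-5 + sqrt((0**2 + 16*21 + 16*0 + 21*0)**2 + (-19 + 179)**2)) = -292682 - (-5 + sqrt((0 + 336 + 0 + 0)**2 + 160**2)) = -292682 - (-5 + sqrt(336**2 + 25600)) = -292682 - (-5 + sqrt(112896 + 25600)) = -292682 - (-5 + sqrt(138496)) = -292682 - (-5 + 16*sqrt(541)) = -292682 + (5 - 16*sqrt(541)) = -292677 - 16*sqrt(541)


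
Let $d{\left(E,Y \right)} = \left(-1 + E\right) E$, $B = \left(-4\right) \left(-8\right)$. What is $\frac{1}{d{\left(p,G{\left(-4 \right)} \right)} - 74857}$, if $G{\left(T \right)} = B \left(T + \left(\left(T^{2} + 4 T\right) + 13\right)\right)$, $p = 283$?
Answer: $\frac{1}{4949} \approx 0.00020206$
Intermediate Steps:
$B = 32$
$G{\left(T \right)} = 416 + 32 T^{2} + 160 T$ ($G{\left(T \right)} = 32 \left(T + \left(\left(T^{2} + 4 T\right) + 13\right)\right) = 32 \left(T + \left(13 + T^{2} + 4 T\right)\right) = 32 \left(13 + T^{2} + 5 T\right) = 416 + 32 T^{2} + 160 T$)
$d{\left(E,Y \right)} = E \left(-1 + E\right)$
$\frac{1}{d{\left(p,G{\left(-4 \right)} \right)} - 74857} = \frac{1}{283 \left(-1 + 283\right) - 74857} = \frac{1}{283 \cdot 282 - 74857} = \frac{1}{79806 - 74857} = \frac{1}{4949}$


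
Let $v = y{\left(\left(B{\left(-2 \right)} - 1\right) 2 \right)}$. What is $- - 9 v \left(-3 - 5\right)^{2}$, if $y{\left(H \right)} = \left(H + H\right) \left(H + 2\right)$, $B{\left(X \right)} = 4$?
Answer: $55296$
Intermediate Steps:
$y{\left(H \right)} = 2 H \left(2 + H\right)$
$v = 96$ ($v = 2 \left(4 - 1\right) 2 \left(2 + \left(4 - 1\right) 2\right) = 2 \cdot 3 \cdot 2 \left(2 + 3 \cdot 2\right) = 2 \cdot 6 \left(2 + 6\right) = 2 \cdot 6 \cdot 8 = 96$)
$- - 9 v \left(-3 - 5\right)^{2} = - \left(-9\right) 96 \left(-3 - 5\right)^{2} = - \left(-864\right) \left(-8\right)^{2} = - \left(-864\right) 64 = \left(-1\right) \left(-55296\right) = 55296$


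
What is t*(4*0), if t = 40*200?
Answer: 0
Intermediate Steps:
t = 8000
t*(4*0) = 8000*(4*0) = 8000*0 = 0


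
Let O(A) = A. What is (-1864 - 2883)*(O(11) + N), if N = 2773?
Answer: -13215648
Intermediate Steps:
(-1864 - 2883)*(O(11) + N) = (-1864 - 2883)*(11 + 2773) = -4747*2784 = -13215648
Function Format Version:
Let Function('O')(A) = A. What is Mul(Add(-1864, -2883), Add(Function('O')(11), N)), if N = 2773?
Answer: -13215648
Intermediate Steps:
Mul(Add(-1864, -2883), Add(Function('O')(11), N)) = Mul(Add(-1864, -2883), Add(11, 2773)) = Mul(-4747, 2784) = -13215648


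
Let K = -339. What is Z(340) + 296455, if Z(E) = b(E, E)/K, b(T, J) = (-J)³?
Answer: 139802245/339 ≈ 4.1240e+5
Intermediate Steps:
b(T, J) = -J³
Z(E) = E³/339 (Z(E) = -E³/(-339) = -E³*(-1/339) = E³/339)
Z(340) + 296455 = (1/339)*340³ + 296455 = (1/339)*39304000 + 296455 = 39304000/339 + 296455 = 139802245/339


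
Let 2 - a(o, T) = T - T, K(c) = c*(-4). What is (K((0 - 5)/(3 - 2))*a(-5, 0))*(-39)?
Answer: -1560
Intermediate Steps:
K(c) = -4*c
a(o, T) = 2 (a(o, T) = 2 - (T - T) = 2 - 1*0 = 2 + 0 = 2)
(K((0 - 5)/(3 - 2))*a(-5, 0))*(-39) = (-4*(0 - 5)/(3 - 2)*2)*(-39) = (-(-20)/1*2)*(-39) = (-(-20)*2)*(-39) = (-4*(-5)*2)*(-39) = (20*2)*(-39) = 40*(-39) = -1560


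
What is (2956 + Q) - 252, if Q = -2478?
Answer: 226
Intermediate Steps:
(2956 + Q) - 252 = (2956 - 2478) - 252 = 478 - 252 = 226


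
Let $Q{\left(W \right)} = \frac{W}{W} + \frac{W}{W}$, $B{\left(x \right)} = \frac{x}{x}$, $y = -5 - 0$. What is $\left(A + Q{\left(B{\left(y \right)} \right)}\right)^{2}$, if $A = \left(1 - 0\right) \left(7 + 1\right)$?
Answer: $100$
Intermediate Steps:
$y = -5$ ($y = -5 + 0 = -5$)
$B{\left(x \right)} = 1$
$A = 8$ ($A = \left(1 + 0\right) 8 = 1 \cdot 8 = 8$)
$Q{\left(W \right)} = 2$ ($Q{\left(W \right)} = 1 + 1 = 2$)
$\left(A + Q{\left(B{\left(y \right)} \right)}\right)^{2} = \left(8 + 2\right)^{2} = 10^{2} = 100$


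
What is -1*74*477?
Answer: -35298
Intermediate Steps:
-1*74*477 = -74*477 = -35298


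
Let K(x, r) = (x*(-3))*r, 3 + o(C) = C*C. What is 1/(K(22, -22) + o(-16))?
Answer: 1/1705 ≈ 0.00058651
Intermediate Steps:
o(C) = -3 + C² (o(C) = -3 + C*C = -3 + C²)
K(x, r) = -3*r*x (K(x, r) = (-3*x)*r = -3*r*x)
1/(K(22, -22) + o(-16)) = 1/(-3*(-22)*22 + (-3 + (-16)²)) = 1/(1452 + (-3 + 256)) = 1/(1452 + 253) = 1/1705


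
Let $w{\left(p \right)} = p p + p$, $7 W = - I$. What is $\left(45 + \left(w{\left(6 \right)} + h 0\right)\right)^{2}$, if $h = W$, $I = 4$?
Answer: $7569$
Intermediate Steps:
$W = - \frac{4}{7}$ ($W = \frac{\left(-1\right) 4}{7} = \frac{1}{7} \left(-4\right) = - \frac{4}{7} \approx -0.57143$)
$h = - \frac{4}{7} \approx -0.57143$
$w{\left(p \right)} = p + p^{2}$ ($w{\left(p \right)} = p^{2} + p = p + p^{2}$)
$\left(45 + \left(w{\left(6 \right)} + h 0\right)\right)^{2} = \left(45 + \left(6 \left(1 + 6\right) - 0\right)\right)^{2} = \left(45 + \left(6 \cdot 7 + 0\right)\right)^{2} = \left(45 + \left(42 + 0\right)\right)^{2} = \left(45 + 42\right)^{2} = 87^{2} = 7569$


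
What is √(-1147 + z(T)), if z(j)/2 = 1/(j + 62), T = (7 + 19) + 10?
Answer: I*√56202/7 ≈ 33.867*I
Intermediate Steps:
T = 36 (T = 26 + 10 = 36)
z(j) = 2/(62 + j) (z(j) = 2/(j + 62) = 2/(62 + j))
√(-1147 + z(T)) = √(-1147 + 2/(62 + 36)) = √(-1147 + 2/98) = √(-1147 + 2*(1/98)) = √(-1147 + 1/49) = √(-56202/49) = I*√56202/7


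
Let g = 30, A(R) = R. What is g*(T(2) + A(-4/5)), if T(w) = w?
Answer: 36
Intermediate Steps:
g*(T(2) + A(-4/5)) = 30*(2 - 4/5) = 30*(2 - 4*⅕) = 30*(2 - ⅘) = 30*(6/5) = 36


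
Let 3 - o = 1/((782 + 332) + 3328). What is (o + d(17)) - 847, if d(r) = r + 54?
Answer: -3433667/4442 ≈ -773.00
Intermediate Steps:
d(r) = 54 + r
o = 13325/4442 (o = 3 - 1/((782 + 332) + 3328) = 3 - 1/(1114 + 3328) = 3 - 1/4442 = 13325/4442 ≈ 2.9998)
(o + d(17)) - 847 = (13325/4442 + (54 + 17)) - 847 = (13325/4442 + 71) - 847 = 328707/4442 - 847 = -3433667/4442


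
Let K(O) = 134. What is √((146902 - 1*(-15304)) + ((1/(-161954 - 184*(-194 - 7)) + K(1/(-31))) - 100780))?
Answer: √961413355279030/124970 ≈ 248.11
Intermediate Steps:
√((146902 - 1*(-15304)) + ((1/(-161954 - 184*(-194 - 7)) + K(1/(-31))) - 100780)) = √((146902 - 1*(-15304)) + ((1/(-161954 - 184*(-194 - 7)) + 134) - 100780)) = √((146902 + 15304) + ((1/(-161954 - 184*(-201)) + 134) - 100780)) = √(162206 + ((1/(-161954 + 36984) + 134) - 100780)) = √(162206 + ((1/(-124970) + 134) - 100780)) = √(162206 + ((-1/124970 + 134) - 100780)) = √(162206 + (16745979/124970 - 100780)) = √(162206 - 12577730621/124970) = √(7693153199/124970) = √961413355279030/124970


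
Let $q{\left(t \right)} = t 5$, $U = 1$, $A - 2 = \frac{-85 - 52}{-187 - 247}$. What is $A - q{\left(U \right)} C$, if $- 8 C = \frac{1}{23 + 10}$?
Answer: $\frac{133745}{57288} \approx 2.3346$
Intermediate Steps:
$A = \frac{1005}{434}$ ($A = 2 + \frac{-85 - 52}{-187 - 247} = 2 - \frac{137}{-434} = 2 - - \frac{137}{434} = 2 + \frac{137}{434} = \frac{1005}{434} \approx 2.3157$)
$C = - \frac{1}{264}$ ($C = - \frac{1}{8 \left(23 + 10\right)} = - \frac{1}{8 \cdot 33} = \left(- \frac{1}{8}\right) \frac{1}{33} = - \frac{1}{264} \approx -0.0037879$)
$q{\left(t \right)} = 5 t$
$A - q{\left(U \right)} C = \frac{1005}{434} - 5 \cdot 1 \left(- \frac{1}{264}\right) = \frac{1005}{434} - 5 \left(- \frac{1}{264}\right) = \frac{1005}{434} - - \frac{5}{264} = \frac{1005}{434} + \frac{5}{264} = \frac{133745}{57288}$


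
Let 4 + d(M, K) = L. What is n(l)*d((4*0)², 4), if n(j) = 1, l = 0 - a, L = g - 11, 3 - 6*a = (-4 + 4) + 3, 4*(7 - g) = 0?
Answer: -8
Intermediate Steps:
g = 7 (g = 7 - ¼*0 = 7 + 0 = 7)
a = 0 (a = ½ - ((-4 + 4) + 3)/6 = ½ - (0 + 3)/6 = ½ - ⅙*3 = ½ - ½ = 0)
L = -4 (L = 7 - 11 = -4)
d(M, K) = -8 (d(M, K) = -4 - 4 = -8)
l = 0 (l = 0 - 1*0 = 0 + 0 = 0)
n(l)*d((4*0)², 4) = 1*(-8) = -8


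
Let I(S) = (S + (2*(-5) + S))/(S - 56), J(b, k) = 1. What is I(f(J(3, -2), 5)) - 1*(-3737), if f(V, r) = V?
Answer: 205543/55 ≈ 3737.1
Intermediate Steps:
I(S) = (-10 + 2*S)/(-56 + S) (I(S) = (S + (-10 + S))/(-56 + S) = (-10 + 2*S)/(-56 + S))
I(f(J(3, -2), 5)) - 1*(-3737) = 2*(-5 + 1)/(-56 + 1) - 1*(-3737) = 2*(-4)/(-55) + 3737 = 2*(-1/55)*(-4) + 3737 = 8/55 + 3737 = 205543/55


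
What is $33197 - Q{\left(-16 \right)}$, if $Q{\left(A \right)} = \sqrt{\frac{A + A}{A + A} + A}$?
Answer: $33197 - i \sqrt{15} \approx 33197.0 - 3.873 i$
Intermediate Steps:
$Q{\left(A \right)} = \sqrt{1 + A}$ ($Q{\left(A \right)} = \sqrt{\frac{2 A}{2 A} + A} = \sqrt{2 A \frac{1}{2 A} + A} = \sqrt{1 + A}$)
$33197 - Q{\left(-16 \right)} = 33197 - \sqrt{1 - 16} = 33197 - \sqrt{-15} = 33197 - i \sqrt{15}$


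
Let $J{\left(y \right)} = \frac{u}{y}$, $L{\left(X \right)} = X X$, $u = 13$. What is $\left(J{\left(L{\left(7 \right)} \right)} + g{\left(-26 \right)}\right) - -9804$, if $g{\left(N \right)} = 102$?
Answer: $\frac{485407}{49} \approx 9906.3$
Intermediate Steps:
$L{\left(X \right)} = X^{2}$
$J{\left(y \right)} = \frac{13}{y}$
$\left(J{\left(L{\left(7 \right)} \right)} + g{\left(-26 \right)}\right) - -9804 = \left(\frac{13}{7^{2}} + 102\right) - -9804 = \left(\frac{13}{49} + 102\right) + 9804 = \frac{5011}{49} + 9804 = \frac{485407}{49}$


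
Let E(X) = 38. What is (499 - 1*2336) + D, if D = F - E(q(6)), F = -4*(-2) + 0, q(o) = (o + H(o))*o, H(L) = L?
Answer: -1867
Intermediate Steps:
q(o) = 2*o² (q(o) = (o + o)*o = (2*o)*o = 2*o²)
F = 8 (F = 8 + 0 = 8)
D = -30 (D = 8 - 1*38 = 8 - 38 = -30)
(499 - 1*2336) + D = (499 - 1*2336) - 30 = (499 - 2336) - 30 = -1837 - 30 = -1867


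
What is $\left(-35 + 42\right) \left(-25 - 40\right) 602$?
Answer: $-273910$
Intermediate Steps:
$\left(-35 + 42\right) \left(-25 - 40\right) 602 = 7 \left(-65\right) 602 = \left(-455\right) 602 = -273910$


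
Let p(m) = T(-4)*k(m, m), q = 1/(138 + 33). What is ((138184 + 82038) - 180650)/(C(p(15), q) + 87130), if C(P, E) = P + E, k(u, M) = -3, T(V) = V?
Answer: 6766812/14901283 ≈ 0.45411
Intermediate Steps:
q = 1/171 ≈ 0.0058480
p(m) = 12 (p(m) = -4*(-3) = 12)
C(P, E) = E + P
((138184 + 82038) - 180650)/(C(p(15), q) + 87130) = ((138184 + 82038) - 180650)/((1/171 + 12) + 87130) = (220222 - 180650)/(2053/171 + 87130) = 39572/(14901283/171) = 39572*(171/14901283) = 6766812/14901283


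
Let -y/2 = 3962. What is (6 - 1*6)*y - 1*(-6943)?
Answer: 6943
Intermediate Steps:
y = -7924 (y = -2*3962 = -7924)
(6 - 1*6)*y - 1*(-6943) = (6 - 1*6)*(-7924) - 1*(-6943) = (6 - 6)*(-7924) + 6943 = 0*(-7924) + 6943 = 0 + 6943 = 6943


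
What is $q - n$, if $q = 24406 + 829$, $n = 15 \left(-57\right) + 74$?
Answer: $26016$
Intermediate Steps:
$n = -781$ ($n = -855 + 74 = -781$)
$q = 25235$
$q - n = 25235 - -781 = 25235 + 781 = 26016$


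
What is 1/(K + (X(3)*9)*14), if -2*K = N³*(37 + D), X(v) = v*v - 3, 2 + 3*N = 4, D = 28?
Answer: 27/20152 ≈ 0.0013398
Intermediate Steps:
N = ⅔ (N = -⅔ + (⅓)*4 = -⅔ + 4/3 = ⅔ ≈ 0.66667)
X(v) = -3 + v² (X(v) = v² - 3 = -3 + v²)
K = -260/27 (K = -(⅔)³*(37 + 28)/2 = -4*65/27 = -½*520/27 = -260/27 ≈ -9.6296)
1/(K + (X(3)*9)*14) = 1/(-260/27 + ((-3 + 3²)*9)*14) = 1/(-260/27 + ((-3 + 9)*9)*14) = 1/(-260/27 + (6*9)*14) = 1/(-260/27 + 54*14) = 1/(-260/27 + 756) = 1/(20152/27) = 27/20152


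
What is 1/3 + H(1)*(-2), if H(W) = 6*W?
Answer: -35/3 ≈ -11.667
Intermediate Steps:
1/3 + H(1)*(-2) = 1/3 + (6*1)*(-2) = ⅓ + 6*(-2) = ⅓ - 12 = -35/3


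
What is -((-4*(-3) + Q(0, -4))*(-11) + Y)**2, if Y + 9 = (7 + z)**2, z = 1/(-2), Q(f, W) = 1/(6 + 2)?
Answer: -641601/64 ≈ -10025.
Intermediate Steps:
Q(f, W) = 1/8
z = -1/2 ≈ -0.50000
Y = 133/4 (Y = -9 + (7 - 1/2)**2 = -9 + (13/2)**2 = -9 + 169/4 = 133/4 ≈ 33.250)
-((-4*(-3) + Q(0, -4))*(-11) + Y)**2 = -((-4*(-3) + 1/8)*(-11) + 133/4)**2 = -((12 + 1/8)*(-11) + 133/4)**2 = -((97/8)*(-11) + 133/4)**2 = -(-1067/8 + 133/4)**2 = -(-801/8)**2 = -1*641601/64 = -641601/64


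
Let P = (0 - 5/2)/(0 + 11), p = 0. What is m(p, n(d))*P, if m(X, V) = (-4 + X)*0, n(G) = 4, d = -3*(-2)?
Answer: 0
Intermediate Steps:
d = 6
m(X, V) = 0
P = -5/22 (P = (0 - 5*½)/11 = (0 - 5/2)*(1/11) = -5/2*1/11 = -5/22 ≈ -0.22727)
m(p, n(d))*P = 0*(-5/22) = 0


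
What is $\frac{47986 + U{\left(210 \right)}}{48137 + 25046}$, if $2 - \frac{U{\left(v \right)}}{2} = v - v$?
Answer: $\frac{47990}{73183} \approx 0.65575$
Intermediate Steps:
$U{\left(v \right)} = 4$ ($U{\left(v \right)} = 4 - 2 \left(v - v\right) = 4 - 0 = 4 + 0 = 4$)
$\frac{47986 + U{\left(210 \right)}}{48137 + 25046} = \frac{47986 + 4}{48137 + 25046} = \frac{47990}{73183}$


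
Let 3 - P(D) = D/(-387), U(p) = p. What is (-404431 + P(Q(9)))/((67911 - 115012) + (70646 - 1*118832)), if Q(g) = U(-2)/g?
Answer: 1408622726/331884621 ≈ 4.2443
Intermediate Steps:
Q(g) = -2/g
P(D) = 3 + D/387 (P(D) = 3 - D/(-387) = 3 - D*(-1)/387 = 3 - (-1)*D/387 = 3 + D/387)
(-404431 + P(Q(9)))/((67911 - 115012) + (70646 - 1*118832)) = (-404431 + (3 + (-2/9)/387))/((67911 - 115012) + (70646 - 1*118832)) = (-404431 + (3 + (-2*⅑)/387))/(-47101 + (70646 - 118832)) = (-404431 + (3 + (1/387)*(-2/9)))/(-47101 - 48186) = (-404431 + (3 - 2/3483))/(-95287) = (-404431 + 10447/3483)*(-1/95287) = -1408622726/3483*(-1/95287) = 1408622726/331884621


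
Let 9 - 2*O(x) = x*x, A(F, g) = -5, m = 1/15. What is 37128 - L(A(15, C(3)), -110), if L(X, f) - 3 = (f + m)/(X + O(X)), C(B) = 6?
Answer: 7237726/195 ≈ 37117.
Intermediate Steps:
m = 1/15 ≈ 0.066667
O(x) = 9/2 - x**2/2 (O(x) = 9/2 - x*x/2 = 9/2 - x**2/2)
L(X, f) = 3 + (1/15 + f)/(9/2 + X - X**2/2) (L(X, f) = 3 + (f + 1/15)/(X + (9/2 - X**2/2)) = 3 + (1/15 + f)/(9/2 + X - X**2/2))
37128 - L(A(15, C(3)), -110) = 37128 - (407 - 45*(-5)**2 + 30*(-110) + 90*(-5))/(15*(9 - 1*(-5)**2 + 2*(-5))) = 37128 - (407 - 45*25 - 3300 - 450)/(15*(9 - 1*25 - 10)) = 37128 - (407 - 1125 - 3300 - 450)/(15*(9 - 25 - 10)) = 37128 - (-4468)/(15*(-26)) = 37128 - (-1)*(-4468)/(15*26) = 37128 - 1*2234/195 = 37128 - 2234/195 = 7237726/195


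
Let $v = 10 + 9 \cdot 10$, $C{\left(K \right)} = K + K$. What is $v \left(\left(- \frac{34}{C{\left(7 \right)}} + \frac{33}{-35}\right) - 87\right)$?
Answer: $- \frac{63260}{7} \approx -9037.1$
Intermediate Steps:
$C{\left(K \right)} = 2 K$
$v = 100$ ($v = 10 + 90 = 100$)
$v \left(\left(- \frac{34}{C{\left(7 \right)}} + \frac{33}{-35}\right) - 87\right) = 100 \left(\left(- \frac{34}{2 \cdot 7} + \frac{33}{-35}\right) - 87\right) = 100 \left(\left(- \frac{34}{14} + 33 \left(- \frac{1}{35}\right)\right) - 87\right) = 100 \left(\left(\left(-34\right) \frac{1}{14} - \frac{33}{35}\right) - 87\right) = 100 \left(\left(- \frac{17}{7} - \frac{33}{35}\right) - 87\right) = 100 \left(- \frac{118}{35} - 87\right) = 100 \left(- \frac{3163}{35}\right) = - \frac{63260}{7}$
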